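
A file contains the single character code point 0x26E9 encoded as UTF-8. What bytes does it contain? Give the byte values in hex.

U+26E9 = 0x26E9 = 9961 decimal. In range U+0800–U+FFFF → 3-byte form: 1110xxxx 10xxxxxx 10xxxxxx.
Binary (16 bits): 0010011011101001.
Split 4+6+6: 0010 | 011011 | 101001.
Byte 1: 11100010 = 0xE2.
Byte 2: 10011011 = 0x9B.
Byte 3: 10101001 = 0xA9.

E2 9B A9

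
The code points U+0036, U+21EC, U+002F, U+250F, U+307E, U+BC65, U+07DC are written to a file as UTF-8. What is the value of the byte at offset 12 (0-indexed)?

0xB1

U+0036 → 1-byte form 36 at offsets 0–0.
U+21EC → 3-byte form E2 87 AC at offsets 1–3.
U+002F → 1-byte form 2F at offsets 4–4.
U+250F → 3-byte form E2 94 8F at offsets 5–7.
U+307E → 3-byte form E3 81 BE at offsets 8–10.
U+BC65 → 3-byte form EB B1 A5 at offsets 11–13.
Offset 12 falls in char 6's range; it's byte 2 of EB B1 A5 = 0xB1.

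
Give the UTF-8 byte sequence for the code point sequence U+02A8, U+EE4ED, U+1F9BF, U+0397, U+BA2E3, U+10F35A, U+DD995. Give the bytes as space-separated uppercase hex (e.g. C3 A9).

CA A8 F3 AE 93 AD F0 9F A6 BF CE 97 F2 BA 8B A3 F4 8F 8D 9A F3 9D A6 95

U+02A8: 2-byte form → CA A8.
U+EE4ED: 4-byte form → F3 AE 93 AD.
U+1F9BF: 4-byte form → F0 9F A6 BF.
U+0397: 2-byte form → CE 97.
U+BA2E3: 4-byte form → F2 BA 8B A3.
U+10F35A: 4-byte form → F4 8F 8D 9A.
U+DD995: 4-byte form → F3 9D A6 95.
Concatenated (24 bytes): CA A8 F3 AE 93 AD F0 9F A6 BF CE 97 F2 BA 8B A3 F4 8F 8D 9A F3 9D A6 95.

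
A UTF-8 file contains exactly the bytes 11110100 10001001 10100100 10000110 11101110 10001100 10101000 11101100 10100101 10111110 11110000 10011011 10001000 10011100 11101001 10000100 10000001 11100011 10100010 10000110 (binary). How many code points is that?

Byte at offset 0: 0xF4 = 11110100 → 4-byte char (#1). Advance 4.
Byte at offset 4: 0xEE = 11101110 → 3-byte char (#2). Advance 3.
Byte at offset 7: 0xEC = 11101100 → 3-byte char (#3). Advance 3.
Byte at offset 10: 0xF0 = 11110000 → 4-byte char (#4). Advance 4.
Byte at offset 14: 0xE9 = 11101001 → 3-byte char (#5). Advance 3.
Byte at offset 17: 0xE3 = 11100011 → 3-byte char (#6). Advance 3.
Reached end at offset 20 after 6 code points.

6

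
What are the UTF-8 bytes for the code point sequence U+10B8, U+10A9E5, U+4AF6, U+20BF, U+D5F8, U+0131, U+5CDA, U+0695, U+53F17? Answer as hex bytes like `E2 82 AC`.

E1 82 B8 F4 8A A7 A5 E4 AB B6 E2 82 BF ED 97 B8 C4 B1 E5 B3 9A DA 95 F1 93 BC 97

U+10B8: 3-byte form → E1 82 B8.
U+10A9E5: 4-byte form → F4 8A A7 A5.
U+4AF6: 3-byte form → E4 AB B6.
U+20BF: 3-byte form → E2 82 BF.
U+D5F8: 3-byte form → ED 97 B8.
U+0131: 2-byte form → C4 B1.
U+5CDA: 3-byte form → E5 B3 9A.
U+0695: 2-byte form → DA 95.
U+53F17: 4-byte form → F1 93 BC 97.
Concatenated (27 bytes): E1 82 B8 F4 8A A7 A5 E4 AB B6 E2 82 BF ED 97 B8 C4 B1 E5 B3 9A DA 95 F1 93 BC 97.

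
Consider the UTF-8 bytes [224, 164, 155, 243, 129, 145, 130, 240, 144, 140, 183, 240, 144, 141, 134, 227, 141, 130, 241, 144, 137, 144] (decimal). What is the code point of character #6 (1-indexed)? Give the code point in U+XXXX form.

U+50250

Offset 0: leading byte 0xE0 = 11100000 → 3-byte char #1 = E0 A4 9B.
Offset 3: leading byte 0xF3 = 11110011 → 4-byte char #2 = F3 81 91 82.
Offset 7: leading byte 0xF0 = 11110000 → 4-byte char #3 = F0 90 8C B7.
Offset 11: leading byte 0xF0 = 11110000 → 4-byte char #4 = F0 90 8D 86.
Offset 15: leading byte 0xE3 = 11100011 → 3-byte char #5 = E3 8D 82.
Offset 18: leading byte 0xF1 = 11110001 → 4-byte char #6 = F1 90 89 90.
Leading byte 0xF1 = 11110001 matches 11110xxx → 4-byte sequence.
Byte 1: 0xF1 = 11110001, payload 001 (3 bits).
Byte 2: 0x90 = 10010000 (10xxxxxx ✓), payload 010000.
Byte 3: 0x89 = 10001001 (10xxxxxx ✓), payload 001001.
Byte 4: 0x90 = 10010000 (10xxxxxx ✓), payload 010000.
Concatenate: 001010000001001010000 = 0x50250 (21 bits → U+50250).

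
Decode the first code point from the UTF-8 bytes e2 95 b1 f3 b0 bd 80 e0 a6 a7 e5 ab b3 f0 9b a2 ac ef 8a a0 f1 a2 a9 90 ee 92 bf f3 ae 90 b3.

Offset 0: leading byte 0xE2 = 11100010 → 3-byte char #1 = E2 95 B1.
Leading byte 0xE2 = 11100010 matches 1110xxxx → 3-byte sequence.
Byte 1: 0xE2 = 11100010, payload 0010 (4 bits).
Byte 2: 0x95 = 10010101 (10xxxxxx ✓), payload 010101.
Byte 3: 0xB1 = 10110001 (10xxxxxx ✓), payload 110001.
Concatenate: 0010010101110001 = 0x2571 (16 bits → U+2571).

U+2571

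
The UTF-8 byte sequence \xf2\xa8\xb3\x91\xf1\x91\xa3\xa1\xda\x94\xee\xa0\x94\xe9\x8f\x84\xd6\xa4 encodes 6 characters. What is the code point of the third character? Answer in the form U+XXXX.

Offset 0: leading byte 0xF2 = 11110010 → 4-byte char #1 = F2 A8 B3 91.
Offset 4: leading byte 0xF1 = 11110001 → 4-byte char #2 = F1 91 A3 A1.
Offset 8: leading byte 0xDA = 11011010 → 2-byte char #3 = DA 94.
Leading byte 0xDA = 11011010 matches 110xxxxx → 2-byte sequence.
Byte 1: 0xDA = 11011010, payload 11010 (5 bits).
Byte 2: 0x94 = 10010100 (10xxxxxx ✓), payload 010100.
Concatenate: 11010010100 = 0x694 (11 bits → U+0694).

U+0694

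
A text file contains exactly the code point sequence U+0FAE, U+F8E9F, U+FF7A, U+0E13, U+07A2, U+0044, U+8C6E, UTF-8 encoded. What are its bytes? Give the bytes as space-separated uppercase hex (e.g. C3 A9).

E0 BE AE F3 B8 BA 9F EF BD BA E0 B8 93 DE A2 44 E8 B1 AE

U+0FAE: 3-byte form → E0 BE AE.
U+F8E9F: 4-byte form → F3 B8 BA 9F.
U+FF7A: 3-byte form → EF BD BA.
U+0E13: 3-byte form → E0 B8 93.
U+07A2: 2-byte form → DE A2.
U+0044: 1-byte form → 44.
U+8C6E: 3-byte form → E8 B1 AE.
Concatenated (19 bytes): E0 BE AE F3 B8 BA 9F EF BD BA E0 B8 93 DE A2 44 E8 B1 AE.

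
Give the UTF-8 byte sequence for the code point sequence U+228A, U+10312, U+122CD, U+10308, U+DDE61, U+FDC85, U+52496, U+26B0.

E2 8A 8A F0 90 8C 92 F0 92 8B 8D F0 90 8C 88 F3 9D B9 A1 F3 BD B2 85 F1 92 92 96 E2 9A B0

U+228A: 3-byte form → E2 8A 8A.
U+10312: 4-byte form → F0 90 8C 92.
U+122CD: 4-byte form → F0 92 8B 8D.
U+10308: 4-byte form → F0 90 8C 88.
U+DDE61: 4-byte form → F3 9D B9 A1.
U+FDC85: 4-byte form → F3 BD B2 85.
U+52496: 4-byte form → F1 92 92 96.
U+26B0: 3-byte form → E2 9A B0.
Concatenated (30 bytes): E2 8A 8A F0 90 8C 92 F0 92 8B 8D F0 90 8C 88 F3 9D B9 A1 F3 BD B2 85 F1 92 92 96 E2 9A B0.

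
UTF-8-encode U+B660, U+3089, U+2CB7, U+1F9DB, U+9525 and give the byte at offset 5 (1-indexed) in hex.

1-indexed offset 5 is 0-indexed offset 4.
U+B660 → 3-byte form EB 99 A0 at offsets 0–2.
U+3089 → 3-byte form E3 82 89 at offsets 3–5.
Offset 4 falls in char 2's range; it's byte 2 of E3 82 89 = 0x82.

0x82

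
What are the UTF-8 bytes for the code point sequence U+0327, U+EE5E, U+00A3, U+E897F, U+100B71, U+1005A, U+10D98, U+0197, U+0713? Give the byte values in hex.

U+0327: 2-byte form → CC A7.
U+EE5E: 3-byte form → EE B9 9E.
U+00A3: 2-byte form → C2 A3.
U+E897F: 4-byte form → F3 A8 A5 BF.
U+100B71: 4-byte form → F4 80 AD B1.
U+1005A: 4-byte form → F0 90 81 9A.
U+10D98: 4-byte form → F0 90 B6 98.
U+0197: 2-byte form → C6 97.
U+0713: 2-byte form → DC 93.
Concatenated (27 bytes): CC A7 EE B9 9E C2 A3 F3 A8 A5 BF F4 80 AD B1 F0 90 81 9A F0 90 B6 98 C6 97 DC 93.

CC A7 EE B9 9E C2 A3 F3 A8 A5 BF F4 80 AD B1 F0 90 81 9A F0 90 B6 98 C6 97 DC 93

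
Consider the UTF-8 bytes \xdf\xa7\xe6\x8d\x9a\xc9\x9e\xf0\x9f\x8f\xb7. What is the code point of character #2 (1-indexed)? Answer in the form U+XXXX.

Offset 0: leading byte 0xDF = 11011111 → 2-byte char #1 = DF A7.
Offset 2: leading byte 0xE6 = 11100110 → 3-byte char #2 = E6 8D 9A.
Leading byte 0xE6 = 11100110 matches 1110xxxx → 3-byte sequence.
Byte 1: 0xE6 = 11100110, payload 0110 (4 bits).
Byte 2: 0x8D = 10001101 (10xxxxxx ✓), payload 001101.
Byte 3: 0x9A = 10011010 (10xxxxxx ✓), payload 011010.
Concatenate: 0110001101011010 = 0x635A (16 bits → U+635A).

U+635A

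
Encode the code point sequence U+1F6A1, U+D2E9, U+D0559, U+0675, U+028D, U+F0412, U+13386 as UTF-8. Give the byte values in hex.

U+1F6A1: 4-byte form → F0 9F 9A A1.
U+D2E9: 3-byte form → ED 8B A9.
U+D0559: 4-byte form → F3 90 95 99.
U+0675: 2-byte form → D9 B5.
U+028D: 2-byte form → CA 8D.
U+F0412: 4-byte form → F3 B0 90 92.
U+13386: 4-byte form → F0 93 8E 86.
Concatenated (23 bytes): F0 9F 9A A1 ED 8B A9 F3 90 95 99 D9 B5 CA 8D F3 B0 90 92 F0 93 8E 86.

F0 9F 9A A1 ED 8B A9 F3 90 95 99 D9 B5 CA 8D F3 B0 90 92 F0 93 8E 86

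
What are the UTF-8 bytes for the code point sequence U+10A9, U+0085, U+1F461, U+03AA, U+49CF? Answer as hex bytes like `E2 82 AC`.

E1 82 A9 C2 85 F0 9F 91 A1 CE AA E4 A7 8F

U+10A9: 3-byte form → E1 82 A9.
U+0085: 2-byte form → C2 85.
U+1F461: 4-byte form → F0 9F 91 A1.
U+03AA: 2-byte form → CE AA.
U+49CF: 3-byte form → E4 A7 8F.
Concatenated (14 bytes): E1 82 A9 C2 85 F0 9F 91 A1 CE AA E4 A7 8F.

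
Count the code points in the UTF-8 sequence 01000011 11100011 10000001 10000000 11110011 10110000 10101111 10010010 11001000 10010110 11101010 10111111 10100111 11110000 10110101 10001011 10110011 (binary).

Byte at offset 0: 0x43 = 01000011 → 1-byte char (#1). Advance 1.
Byte at offset 1: 0xE3 = 11100011 → 3-byte char (#2). Advance 3.
Byte at offset 4: 0xF3 = 11110011 → 4-byte char (#3). Advance 4.
Byte at offset 8: 0xC8 = 11001000 → 2-byte char (#4). Advance 2.
Byte at offset 10: 0xEA = 11101010 → 3-byte char (#5). Advance 3.
Byte at offset 13: 0xF0 = 11110000 → 4-byte char (#6). Advance 4.
Reached end at offset 17 after 6 code points.

6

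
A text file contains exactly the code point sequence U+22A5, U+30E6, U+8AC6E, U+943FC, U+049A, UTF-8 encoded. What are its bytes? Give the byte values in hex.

E2 8A A5 E3 83 A6 F2 8A B1 AE F2 94 8F BC D2 9A

U+22A5: 3-byte form → E2 8A A5.
U+30E6: 3-byte form → E3 83 A6.
U+8AC6E: 4-byte form → F2 8A B1 AE.
U+943FC: 4-byte form → F2 94 8F BC.
U+049A: 2-byte form → D2 9A.
Concatenated (16 bytes): E2 8A A5 E3 83 A6 F2 8A B1 AE F2 94 8F BC D2 9A.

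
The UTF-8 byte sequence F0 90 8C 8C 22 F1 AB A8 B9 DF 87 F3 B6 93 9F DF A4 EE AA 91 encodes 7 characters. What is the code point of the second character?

U+0022

Offset 0: leading byte 0xF0 = 11110000 → 4-byte char #1 = F0 90 8C 8C.
Offset 4: leading byte 0x22 = 00100010 → 1-byte char #2 = 22.
Leading byte 0x22 = 00100010 matches 0xxxxxxx → 1-byte sequence.
Byte 1: 0x22 = 00100010, payload 0100010 (7 bits).
Concatenate: 0100010 = 0x22 (7 bits → U+0022).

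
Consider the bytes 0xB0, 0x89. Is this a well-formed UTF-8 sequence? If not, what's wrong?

Byte 0xB0 = 10110000 has the form 10xxxxxx — a continuation byte — but there is no preceding leading byte.

invalid (continuation byte with no leading byte)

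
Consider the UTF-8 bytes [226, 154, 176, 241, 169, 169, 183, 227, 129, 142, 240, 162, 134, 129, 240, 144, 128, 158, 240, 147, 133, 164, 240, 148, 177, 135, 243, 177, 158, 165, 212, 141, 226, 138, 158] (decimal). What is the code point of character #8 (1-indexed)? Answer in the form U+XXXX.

U+F17A5

Offset 0: leading byte 0xE2 = 11100010 → 3-byte char #1 = E2 9A B0.
Offset 3: leading byte 0xF1 = 11110001 → 4-byte char #2 = F1 A9 A9 B7.
Offset 7: leading byte 0xE3 = 11100011 → 3-byte char #3 = E3 81 8E.
Offset 10: leading byte 0xF0 = 11110000 → 4-byte char #4 = F0 A2 86 81.
Offset 14: leading byte 0xF0 = 11110000 → 4-byte char #5 = F0 90 80 9E.
Offset 18: leading byte 0xF0 = 11110000 → 4-byte char #6 = F0 93 85 A4.
Offset 22: leading byte 0xF0 = 11110000 → 4-byte char #7 = F0 94 B1 87.
Offset 26: leading byte 0xF3 = 11110011 → 4-byte char #8 = F3 B1 9E A5.
Leading byte 0xF3 = 11110011 matches 11110xxx → 4-byte sequence.
Byte 1: 0xF3 = 11110011, payload 011 (3 bits).
Byte 2: 0xB1 = 10110001 (10xxxxxx ✓), payload 110001.
Byte 3: 0x9E = 10011110 (10xxxxxx ✓), payload 011110.
Byte 4: 0xA5 = 10100101 (10xxxxxx ✓), payload 100101.
Concatenate: 011110001011110100101 = 0xF17A5 (21 bits → U+F17A5).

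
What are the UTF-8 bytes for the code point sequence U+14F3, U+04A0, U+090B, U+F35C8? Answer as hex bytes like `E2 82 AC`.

E1 93 B3 D2 A0 E0 A4 8B F3 B3 97 88

U+14F3: 3-byte form → E1 93 B3.
U+04A0: 2-byte form → D2 A0.
U+090B: 3-byte form → E0 A4 8B.
U+F35C8: 4-byte form → F3 B3 97 88.
Concatenated (12 bytes): E1 93 B3 D2 A0 E0 A4 8B F3 B3 97 88.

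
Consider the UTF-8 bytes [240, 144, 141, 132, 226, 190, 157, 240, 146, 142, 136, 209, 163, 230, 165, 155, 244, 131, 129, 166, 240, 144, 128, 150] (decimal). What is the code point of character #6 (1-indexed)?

U+103066

Offset 0: leading byte 0xF0 = 11110000 → 4-byte char #1 = F0 90 8D 84.
Offset 4: leading byte 0xE2 = 11100010 → 3-byte char #2 = E2 BE 9D.
Offset 7: leading byte 0xF0 = 11110000 → 4-byte char #3 = F0 92 8E 88.
Offset 11: leading byte 0xD1 = 11010001 → 2-byte char #4 = D1 A3.
Offset 13: leading byte 0xE6 = 11100110 → 3-byte char #5 = E6 A5 9B.
Offset 16: leading byte 0xF4 = 11110100 → 4-byte char #6 = F4 83 81 A6.
Leading byte 0xF4 = 11110100 matches 11110xxx → 4-byte sequence.
Byte 1: 0xF4 = 11110100, payload 100 (3 bits).
Byte 2: 0x83 = 10000011 (10xxxxxx ✓), payload 000011.
Byte 3: 0x81 = 10000001 (10xxxxxx ✓), payload 000001.
Byte 4: 0xA6 = 10100110 (10xxxxxx ✓), payload 100110.
Concatenate: 100000011000001100110 = 0x103066 (21 bits → U+103066).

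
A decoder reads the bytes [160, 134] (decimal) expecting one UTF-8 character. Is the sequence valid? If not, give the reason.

invalid (continuation byte with no leading byte)

Byte 0xA0 = 10100000 has the form 10xxxxxx — a continuation byte — but there is no preceding leading byte.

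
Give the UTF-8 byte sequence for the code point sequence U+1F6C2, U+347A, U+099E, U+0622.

U+1F6C2: 4-byte form → F0 9F 9B 82.
U+347A: 3-byte form → E3 91 BA.
U+099E: 3-byte form → E0 A6 9E.
U+0622: 2-byte form → D8 A2.
Concatenated (12 bytes): F0 9F 9B 82 E3 91 BA E0 A6 9E D8 A2.

F0 9F 9B 82 E3 91 BA E0 A6 9E D8 A2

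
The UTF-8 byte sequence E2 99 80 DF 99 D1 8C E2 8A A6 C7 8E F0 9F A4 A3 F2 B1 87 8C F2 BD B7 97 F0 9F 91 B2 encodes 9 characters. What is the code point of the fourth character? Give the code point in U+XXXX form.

Offset 0: leading byte 0xE2 = 11100010 → 3-byte char #1 = E2 99 80.
Offset 3: leading byte 0xDF = 11011111 → 2-byte char #2 = DF 99.
Offset 5: leading byte 0xD1 = 11010001 → 2-byte char #3 = D1 8C.
Offset 7: leading byte 0xE2 = 11100010 → 3-byte char #4 = E2 8A A6.
Leading byte 0xE2 = 11100010 matches 1110xxxx → 3-byte sequence.
Byte 1: 0xE2 = 11100010, payload 0010 (4 bits).
Byte 2: 0x8A = 10001010 (10xxxxxx ✓), payload 001010.
Byte 3: 0xA6 = 10100110 (10xxxxxx ✓), payload 100110.
Concatenate: 0010001010100110 = 0x22A6 (16 bits → U+22A6).

U+22A6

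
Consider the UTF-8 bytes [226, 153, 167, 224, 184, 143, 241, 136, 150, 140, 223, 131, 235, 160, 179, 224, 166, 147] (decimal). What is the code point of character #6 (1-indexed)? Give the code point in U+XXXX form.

Offset 0: leading byte 0xE2 = 11100010 → 3-byte char #1 = E2 99 A7.
Offset 3: leading byte 0xE0 = 11100000 → 3-byte char #2 = E0 B8 8F.
Offset 6: leading byte 0xF1 = 11110001 → 4-byte char #3 = F1 88 96 8C.
Offset 10: leading byte 0xDF = 11011111 → 2-byte char #4 = DF 83.
Offset 12: leading byte 0xEB = 11101011 → 3-byte char #5 = EB A0 B3.
Offset 15: leading byte 0xE0 = 11100000 → 3-byte char #6 = E0 A6 93.
Leading byte 0xE0 = 11100000 matches 1110xxxx → 3-byte sequence.
Byte 1: 0xE0 = 11100000, payload 0000 (4 bits).
Byte 2: 0xA6 = 10100110 (10xxxxxx ✓), payload 100110.
Byte 3: 0x93 = 10010011 (10xxxxxx ✓), payload 010011.
Concatenate: 0000100110010011 = 0x993 (16 bits → U+0993).

U+0993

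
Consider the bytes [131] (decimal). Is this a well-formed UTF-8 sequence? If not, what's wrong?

invalid (continuation byte with no leading byte)

Byte 0x83 = 10000011 has the form 10xxxxxx — a continuation byte — but there is no preceding leading byte.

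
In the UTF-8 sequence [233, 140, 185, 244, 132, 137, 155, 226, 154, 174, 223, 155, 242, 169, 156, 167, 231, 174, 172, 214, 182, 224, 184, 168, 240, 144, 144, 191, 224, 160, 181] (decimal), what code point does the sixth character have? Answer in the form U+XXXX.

Offset 0: leading byte 0xE9 = 11101001 → 3-byte char #1 = E9 8C B9.
Offset 3: leading byte 0xF4 = 11110100 → 4-byte char #2 = F4 84 89 9B.
Offset 7: leading byte 0xE2 = 11100010 → 3-byte char #3 = E2 9A AE.
Offset 10: leading byte 0xDF = 11011111 → 2-byte char #4 = DF 9B.
Offset 12: leading byte 0xF2 = 11110010 → 4-byte char #5 = F2 A9 9C A7.
Offset 16: leading byte 0xE7 = 11100111 → 3-byte char #6 = E7 AE AC.
Leading byte 0xE7 = 11100111 matches 1110xxxx → 3-byte sequence.
Byte 1: 0xE7 = 11100111, payload 0111 (4 bits).
Byte 2: 0xAE = 10101110 (10xxxxxx ✓), payload 101110.
Byte 3: 0xAC = 10101100 (10xxxxxx ✓), payload 101100.
Concatenate: 0111101110101100 = 0x7BAC (16 bits → U+7BAC).

U+7BAC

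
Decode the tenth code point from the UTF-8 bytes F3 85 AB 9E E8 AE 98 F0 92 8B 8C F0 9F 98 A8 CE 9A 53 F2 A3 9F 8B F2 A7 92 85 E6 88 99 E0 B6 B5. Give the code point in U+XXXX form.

U+0DB5

Offset 0: leading byte 0xF3 = 11110011 → 4-byte char #1 = F3 85 AB 9E.
Offset 4: leading byte 0xE8 = 11101000 → 3-byte char #2 = E8 AE 98.
Offset 7: leading byte 0xF0 = 11110000 → 4-byte char #3 = F0 92 8B 8C.
Offset 11: leading byte 0xF0 = 11110000 → 4-byte char #4 = F0 9F 98 A8.
Offset 15: leading byte 0xCE = 11001110 → 2-byte char #5 = CE 9A.
Offset 17: leading byte 0x53 = 01010011 → 1-byte char #6 = 53.
Offset 18: leading byte 0xF2 = 11110010 → 4-byte char #7 = F2 A3 9F 8B.
Offset 22: leading byte 0xF2 = 11110010 → 4-byte char #8 = F2 A7 92 85.
Offset 26: leading byte 0xE6 = 11100110 → 3-byte char #9 = E6 88 99.
Offset 29: leading byte 0xE0 = 11100000 → 3-byte char #10 = E0 B6 B5.
Leading byte 0xE0 = 11100000 matches 1110xxxx → 3-byte sequence.
Byte 1: 0xE0 = 11100000, payload 0000 (4 bits).
Byte 2: 0xB6 = 10110110 (10xxxxxx ✓), payload 110110.
Byte 3: 0xB5 = 10110101 (10xxxxxx ✓), payload 110101.
Concatenate: 0000110110110101 = 0xDB5 (16 bits → U+0DB5).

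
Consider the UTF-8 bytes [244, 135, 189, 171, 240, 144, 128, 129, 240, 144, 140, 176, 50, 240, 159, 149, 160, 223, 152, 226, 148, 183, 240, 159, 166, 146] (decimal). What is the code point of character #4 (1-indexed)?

U+0032

Offset 0: leading byte 0xF4 = 11110100 → 4-byte char #1 = F4 87 BD AB.
Offset 4: leading byte 0xF0 = 11110000 → 4-byte char #2 = F0 90 80 81.
Offset 8: leading byte 0xF0 = 11110000 → 4-byte char #3 = F0 90 8C B0.
Offset 12: leading byte 0x32 = 00110010 → 1-byte char #4 = 32.
Leading byte 0x32 = 00110010 matches 0xxxxxxx → 1-byte sequence.
Byte 1: 0x32 = 00110010, payload 0110010 (7 bits).
Concatenate: 0110010 = 0x32 (7 bits → U+0032).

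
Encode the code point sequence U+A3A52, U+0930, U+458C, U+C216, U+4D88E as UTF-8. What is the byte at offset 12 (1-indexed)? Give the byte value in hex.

0x88

1-indexed offset 12 is 0-indexed offset 11.
U+A3A52 → 4-byte form F2 A3 A9 92 at offsets 0–3.
U+0930 → 3-byte form E0 A4 B0 at offsets 4–6.
U+458C → 3-byte form E4 96 8C at offsets 7–9.
U+C216 → 3-byte form EC 88 96 at offsets 10–12.
Offset 11 falls in char 4's range; it's byte 2 of EC 88 96 = 0x88.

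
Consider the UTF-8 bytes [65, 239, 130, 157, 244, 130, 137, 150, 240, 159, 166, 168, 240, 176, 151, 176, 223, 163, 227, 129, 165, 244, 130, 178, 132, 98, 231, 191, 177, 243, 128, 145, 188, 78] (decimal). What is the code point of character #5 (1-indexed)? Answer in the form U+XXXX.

U+305F0

Offset 0: leading byte 0x41 = 01000001 → 1-byte char #1 = 41.
Offset 1: leading byte 0xEF = 11101111 → 3-byte char #2 = EF 82 9D.
Offset 4: leading byte 0xF4 = 11110100 → 4-byte char #3 = F4 82 89 96.
Offset 8: leading byte 0xF0 = 11110000 → 4-byte char #4 = F0 9F A6 A8.
Offset 12: leading byte 0xF0 = 11110000 → 4-byte char #5 = F0 B0 97 B0.
Leading byte 0xF0 = 11110000 matches 11110xxx → 4-byte sequence.
Byte 1: 0xF0 = 11110000, payload 000 (3 bits).
Byte 2: 0xB0 = 10110000 (10xxxxxx ✓), payload 110000.
Byte 3: 0x97 = 10010111 (10xxxxxx ✓), payload 010111.
Byte 4: 0xB0 = 10110000 (10xxxxxx ✓), payload 110000.
Concatenate: 000110000010111110000 = 0x305F0 (21 bits → U+305F0).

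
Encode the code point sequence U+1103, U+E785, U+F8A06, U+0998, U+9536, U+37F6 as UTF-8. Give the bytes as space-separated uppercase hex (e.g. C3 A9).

E1 84 83 EE 9E 85 F3 B8 A8 86 E0 A6 98 E9 94 B6 E3 9F B6

U+1103: 3-byte form → E1 84 83.
U+E785: 3-byte form → EE 9E 85.
U+F8A06: 4-byte form → F3 B8 A8 86.
U+0998: 3-byte form → E0 A6 98.
U+9536: 3-byte form → E9 94 B6.
U+37F6: 3-byte form → E3 9F B6.
Concatenated (19 bytes): E1 84 83 EE 9E 85 F3 B8 A8 86 E0 A6 98 E9 94 B6 E3 9F B6.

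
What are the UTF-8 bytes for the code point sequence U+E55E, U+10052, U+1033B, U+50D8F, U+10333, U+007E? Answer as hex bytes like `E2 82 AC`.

EE 95 9E F0 90 81 92 F0 90 8C BB F1 90 B6 8F F0 90 8C B3 7E

U+E55E: 3-byte form → EE 95 9E.
U+10052: 4-byte form → F0 90 81 92.
U+1033B: 4-byte form → F0 90 8C BB.
U+50D8F: 4-byte form → F1 90 B6 8F.
U+10333: 4-byte form → F0 90 8C B3.
U+007E: 1-byte form → 7E.
Concatenated (20 bytes): EE 95 9E F0 90 81 92 F0 90 8C BB F1 90 B6 8F F0 90 8C B3 7E.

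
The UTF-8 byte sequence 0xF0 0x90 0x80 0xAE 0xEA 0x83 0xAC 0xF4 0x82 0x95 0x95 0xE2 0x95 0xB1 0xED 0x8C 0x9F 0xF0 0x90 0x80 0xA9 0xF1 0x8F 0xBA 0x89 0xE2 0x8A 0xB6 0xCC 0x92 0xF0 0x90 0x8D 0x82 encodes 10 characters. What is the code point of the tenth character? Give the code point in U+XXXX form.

Offset 0: leading byte 0xF0 = 11110000 → 4-byte char #1 = F0 90 80 AE.
Offset 4: leading byte 0xEA = 11101010 → 3-byte char #2 = EA 83 AC.
Offset 7: leading byte 0xF4 = 11110100 → 4-byte char #3 = F4 82 95 95.
Offset 11: leading byte 0xE2 = 11100010 → 3-byte char #4 = E2 95 B1.
Offset 14: leading byte 0xED = 11101101 → 3-byte char #5 = ED 8C 9F.
Offset 17: leading byte 0xF0 = 11110000 → 4-byte char #6 = F0 90 80 A9.
Offset 21: leading byte 0xF1 = 11110001 → 4-byte char #7 = F1 8F BA 89.
Offset 25: leading byte 0xE2 = 11100010 → 3-byte char #8 = E2 8A B6.
Offset 28: leading byte 0xCC = 11001100 → 2-byte char #9 = CC 92.
Offset 30: leading byte 0xF0 = 11110000 → 4-byte char #10 = F0 90 8D 82.
Leading byte 0xF0 = 11110000 matches 11110xxx → 4-byte sequence.
Byte 1: 0xF0 = 11110000, payload 000 (3 bits).
Byte 2: 0x90 = 10010000 (10xxxxxx ✓), payload 010000.
Byte 3: 0x8D = 10001101 (10xxxxxx ✓), payload 001101.
Byte 4: 0x82 = 10000010 (10xxxxxx ✓), payload 000010.
Concatenate: 000010000001101000010 = 0x10342 (21 bits → U+10342).

U+10342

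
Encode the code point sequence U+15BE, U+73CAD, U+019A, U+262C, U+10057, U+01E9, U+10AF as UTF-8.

E1 96 BE F1 B3 B2 AD C6 9A E2 98 AC F0 90 81 97 C7 A9 E1 82 AF

U+15BE: 3-byte form → E1 96 BE.
U+73CAD: 4-byte form → F1 B3 B2 AD.
U+019A: 2-byte form → C6 9A.
U+262C: 3-byte form → E2 98 AC.
U+10057: 4-byte form → F0 90 81 97.
U+01E9: 2-byte form → C7 A9.
U+10AF: 3-byte form → E1 82 AF.
Concatenated (21 bytes): E1 96 BE F1 B3 B2 AD C6 9A E2 98 AC F0 90 81 97 C7 A9 E1 82 AF.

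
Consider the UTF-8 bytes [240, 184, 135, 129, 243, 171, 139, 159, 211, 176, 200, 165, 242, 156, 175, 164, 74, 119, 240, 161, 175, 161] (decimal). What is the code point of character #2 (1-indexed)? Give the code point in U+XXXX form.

Offset 0: leading byte 0xF0 = 11110000 → 4-byte char #1 = F0 B8 87 81.
Offset 4: leading byte 0xF3 = 11110011 → 4-byte char #2 = F3 AB 8B 9F.
Leading byte 0xF3 = 11110011 matches 11110xxx → 4-byte sequence.
Byte 1: 0xF3 = 11110011, payload 011 (3 bits).
Byte 2: 0xAB = 10101011 (10xxxxxx ✓), payload 101011.
Byte 3: 0x8B = 10001011 (10xxxxxx ✓), payload 001011.
Byte 4: 0x9F = 10011111 (10xxxxxx ✓), payload 011111.
Concatenate: 011101011001011011111 = 0xEB2DF (21 bits → U+EB2DF).

U+EB2DF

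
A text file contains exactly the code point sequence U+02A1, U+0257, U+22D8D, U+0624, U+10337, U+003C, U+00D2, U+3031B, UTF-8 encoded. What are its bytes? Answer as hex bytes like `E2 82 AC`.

U+02A1: 2-byte form → CA A1.
U+0257: 2-byte form → C9 97.
U+22D8D: 4-byte form → F0 A2 B6 8D.
U+0624: 2-byte form → D8 A4.
U+10337: 4-byte form → F0 90 8C B7.
U+003C: 1-byte form → 3C.
U+00D2: 2-byte form → C3 92.
U+3031B: 4-byte form → F0 B0 8C 9B.
Concatenated (21 bytes): CA A1 C9 97 F0 A2 B6 8D D8 A4 F0 90 8C B7 3C C3 92 F0 B0 8C 9B.

CA A1 C9 97 F0 A2 B6 8D D8 A4 F0 90 8C B7 3C C3 92 F0 B0 8C 9B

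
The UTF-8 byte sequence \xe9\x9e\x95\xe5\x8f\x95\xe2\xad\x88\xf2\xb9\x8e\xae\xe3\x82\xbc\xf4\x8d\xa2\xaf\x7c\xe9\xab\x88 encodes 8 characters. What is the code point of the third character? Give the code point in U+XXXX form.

Offset 0: leading byte 0xE9 = 11101001 → 3-byte char #1 = E9 9E 95.
Offset 3: leading byte 0xE5 = 11100101 → 3-byte char #2 = E5 8F 95.
Offset 6: leading byte 0xE2 = 11100010 → 3-byte char #3 = E2 AD 88.
Leading byte 0xE2 = 11100010 matches 1110xxxx → 3-byte sequence.
Byte 1: 0xE2 = 11100010, payload 0010 (4 bits).
Byte 2: 0xAD = 10101101 (10xxxxxx ✓), payload 101101.
Byte 3: 0x88 = 10001000 (10xxxxxx ✓), payload 001000.
Concatenate: 0010101101001000 = 0x2B48 (16 bits → U+2B48).

U+2B48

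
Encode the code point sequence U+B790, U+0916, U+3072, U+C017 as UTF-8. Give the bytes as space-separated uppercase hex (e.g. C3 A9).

EB 9E 90 E0 A4 96 E3 81 B2 EC 80 97

U+B790: 3-byte form → EB 9E 90.
U+0916: 3-byte form → E0 A4 96.
U+3072: 3-byte form → E3 81 B2.
U+C017: 3-byte form → EC 80 97.
Concatenated (12 bytes): EB 9E 90 E0 A4 96 E3 81 B2 EC 80 97.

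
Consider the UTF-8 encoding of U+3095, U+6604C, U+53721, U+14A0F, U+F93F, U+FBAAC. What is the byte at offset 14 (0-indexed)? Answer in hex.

U+3095 → 3-byte form E3 82 95 at offsets 0–2.
U+6604C → 4-byte form F1 A6 81 8C at offsets 3–6.
U+53721 → 4-byte form F1 93 9C A1 at offsets 7–10.
U+14A0F → 4-byte form F0 94 A8 8F at offsets 11–14.
Offset 14 falls in char 4's range; it's byte 4 of F0 94 A8 8F = 0x8F.

0x8F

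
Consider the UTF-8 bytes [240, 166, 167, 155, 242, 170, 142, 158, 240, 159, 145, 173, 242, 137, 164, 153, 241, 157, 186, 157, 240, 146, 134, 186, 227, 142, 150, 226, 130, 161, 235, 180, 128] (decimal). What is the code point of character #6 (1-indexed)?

U+121BA

Offset 0: leading byte 0xF0 = 11110000 → 4-byte char #1 = F0 A6 A7 9B.
Offset 4: leading byte 0xF2 = 11110010 → 4-byte char #2 = F2 AA 8E 9E.
Offset 8: leading byte 0xF0 = 11110000 → 4-byte char #3 = F0 9F 91 AD.
Offset 12: leading byte 0xF2 = 11110010 → 4-byte char #4 = F2 89 A4 99.
Offset 16: leading byte 0xF1 = 11110001 → 4-byte char #5 = F1 9D BA 9D.
Offset 20: leading byte 0xF0 = 11110000 → 4-byte char #6 = F0 92 86 BA.
Leading byte 0xF0 = 11110000 matches 11110xxx → 4-byte sequence.
Byte 1: 0xF0 = 11110000, payload 000 (3 bits).
Byte 2: 0x92 = 10010010 (10xxxxxx ✓), payload 010010.
Byte 3: 0x86 = 10000110 (10xxxxxx ✓), payload 000110.
Byte 4: 0xBA = 10111010 (10xxxxxx ✓), payload 111010.
Concatenate: 000010010000110111010 = 0x121BA (21 bits → U+121BA).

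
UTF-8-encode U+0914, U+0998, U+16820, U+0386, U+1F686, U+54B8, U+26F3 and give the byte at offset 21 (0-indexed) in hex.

U+0914 → 3-byte form E0 A4 94 at offsets 0–2.
U+0998 → 3-byte form E0 A6 98 at offsets 3–5.
U+16820 → 4-byte form F0 96 A0 A0 at offsets 6–9.
U+0386 → 2-byte form CE 86 at offsets 10–11.
U+1F686 → 4-byte form F0 9F 9A 86 at offsets 12–15.
U+54B8 → 3-byte form E5 92 B8 at offsets 16–18.
U+26F3 → 3-byte form E2 9B B3 at offsets 19–21.
Offset 21 falls in char 7's range; it's byte 3 of E2 9B B3 = 0xB3.

0xB3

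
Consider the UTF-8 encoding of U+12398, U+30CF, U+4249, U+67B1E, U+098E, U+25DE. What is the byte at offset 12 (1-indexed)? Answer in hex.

1-indexed offset 12 is 0-indexed offset 11.
U+12398 → 4-byte form F0 92 8E 98 at offsets 0–3.
U+30CF → 3-byte form E3 83 8F at offsets 4–6.
U+4249 → 3-byte form E4 89 89 at offsets 7–9.
U+67B1E → 4-byte form F1 A7 AC 9E at offsets 10–13.
Offset 11 falls in char 4's range; it's byte 2 of F1 A7 AC 9E = 0xA7.

0xA7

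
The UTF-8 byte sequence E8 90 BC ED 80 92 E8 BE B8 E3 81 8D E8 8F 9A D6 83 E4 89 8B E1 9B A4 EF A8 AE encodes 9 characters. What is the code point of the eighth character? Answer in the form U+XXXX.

Offset 0: leading byte 0xE8 = 11101000 → 3-byte char #1 = E8 90 BC.
Offset 3: leading byte 0xED = 11101101 → 3-byte char #2 = ED 80 92.
Offset 6: leading byte 0xE8 = 11101000 → 3-byte char #3 = E8 BE B8.
Offset 9: leading byte 0xE3 = 11100011 → 3-byte char #4 = E3 81 8D.
Offset 12: leading byte 0xE8 = 11101000 → 3-byte char #5 = E8 8F 9A.
Offset 15: leading byte 0xD6 = 11010110 → 2-byte char #6 = D6 83.
Offset 17: leading byte 0xE4 = 11100100 → 3-byte char #7 = E4 89 8B.
Offset 20: leading byte 0xE1 = 11100001 → 3-byte char #8 = E1 9B A4.
Leading byte 0xE1 = 11100001 matches 1110xxxx → 3-byte sequence.
Byte 1: 0xE1 = 11100001, payload 0001 (4 bits).
Byte 2: 0x9B = 10011011 (10xxxxxx ✓), payload 011011.
Byte 3: 0xA4 = 10100100 (10xxxxxx ✓), payload 100100.
Concatenate: 0001011011100100 = 0x16E4 (16 bits → U+16E4).

U+16E4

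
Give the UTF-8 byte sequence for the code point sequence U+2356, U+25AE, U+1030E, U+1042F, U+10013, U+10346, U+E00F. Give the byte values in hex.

E2 8D 96 E2 96 AE F0 90 8C 8E F0 90 90 AF F0 90 80 93 F0 90 8D 86 EE 80 8F

U+2356: 3-byte form → E2 8D 96.
U+25AE: 3-byte form → E2 96 AE.
U+1030E: 4-byte form → F0 90 8C 8E.
U+1042F: 4-byte form → F0 90 90 AF.
U+10013: 4-byte form → F0 90 80 93.
U+10346: 4-byte form → F0 90 8D 86.
U+E00F: 3-byte form → EE 80 8F.
Concatenated (25 bytes): E2 8D 96 E2 96 AE F0 90 8C 8E F0 90 90 AF F0 90 80 93 F0 90 8D 86 EE 80 8F.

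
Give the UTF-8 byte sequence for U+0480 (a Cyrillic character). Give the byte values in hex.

U+0480 = 0x480 = 1152 decimal. In range U+0080–U+07FF → 2-byte form: 110xxxxx 10xxxxxx.
Binary (11 bits): 10010000000.
Split 5+6: 10010 | 000000.
Byte 1: 11010010 = 0xD2.
Byte 2: 10000000 = 0x80.

D2 80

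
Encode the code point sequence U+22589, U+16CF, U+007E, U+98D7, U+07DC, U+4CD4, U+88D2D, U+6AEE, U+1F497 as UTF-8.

F0 A2 96 89 E1 9B 8F 7E E9 A3 97 DF 9C E4 B3 94 F2 88 B4 AD E6 AB AE F0 9F 92 97

U+22589: 4-byte form → F0 A2 96 89.
U+16CF: 3-byte form → E1 9B 8F.
U+007E: 1-byte form → 7E.
U+98D7: 3-byte form → E9 A3 97.
U+07DC: 2-byte form → DF 9C.
U+4CD4: 3-byte form → E4 B3 94.
U+88D2D: 4-byte form → F2 88 B4 AD.
U+6AEE: 3-byte form → E6 AB AE.
U+1F497: 4-byte form → F0 9F 92 97.
Concatenated (27 bytes): F0 A2 96 89 E1 9B 8F 7E E9 A3 97 DF 9C E4 B3 94 F2 88 B4 AD E6 AB AE F0 9F 92 97.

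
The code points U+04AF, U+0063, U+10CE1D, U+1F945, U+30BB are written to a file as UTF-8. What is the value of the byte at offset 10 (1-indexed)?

0xA5

1-indexed offset 10 is 0-indexed offset 9.
U+04AF → 2-byte form D2 AF at offsets 0–1.
U+0063 → 1-byte form 63 at offsets 2–2.
U+10CE1D → 4-byte form F4 8C B8 9D at offsets 3–6.
U+1F945 → 4-byte form F0 9F A5 85 at offsets 7–10.
Offset 9 falls in char 4's range; it's byte 3 of F0 9F A5 85 = 0xA5.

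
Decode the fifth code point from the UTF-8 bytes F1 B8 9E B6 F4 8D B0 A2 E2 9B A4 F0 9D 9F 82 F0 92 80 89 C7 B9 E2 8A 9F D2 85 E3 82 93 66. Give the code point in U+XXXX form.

Offset 0: leading byte 0xF1 = 11110001 → 4-byte char #1 = F1 B8 9E B6.
Offset 4: leading byte 0xF4 = 11110100 → 4-byte char #2 = F4 8D B0 A2.
Offset 8: leading byte 0xE2 = 11100010 → 3-byte char #3 = E2 9B A4.
Offset 11: leading byte 0xF0 = 11110000 → 4-byte char #4 = F0 9D 9F 82.
Offset 15: leading byte 0xF0 = 11110000 → 4-byte char #5 = F0 92 80 89.
Leading byte 0xF0 = 11110000 matches 11110xxx → 4-byte sequence.
Byte 1: 0xF0 = 11110000, payload 000 (3 bits).
Byte 2: 0x92 = 10010010 (10xxxxxx ✓), payload 010010.
Byte 3: 0x80 = 10000000 (10xxxxxx ✓), payload 000000.
Byte 4: 0x89 = 10001001 (10xxxxxx ✓), payload 001001.
Concatenate: 000010010000000001001 = 0x12009 (21 bits → U+12009).

U+12009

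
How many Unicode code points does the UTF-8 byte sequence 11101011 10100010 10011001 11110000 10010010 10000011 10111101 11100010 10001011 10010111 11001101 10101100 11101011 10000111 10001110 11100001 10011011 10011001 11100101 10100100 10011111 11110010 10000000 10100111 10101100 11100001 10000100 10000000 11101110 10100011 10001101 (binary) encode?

10

Byte at offset 0: 0xEB = 11101011 → 3-byte char (#1). Advance 3.
Byte at offset 3: 0xF0 = 11110000 → 4-byte char (#2). Advance 4.
Byte at offset 7: 0xE2 = 11100010 → 3-byte char (#3). Advance 3.
Byte at offset 10: 0xCD = 11001101 → 2-byte char (#4). Advance 2.
Byte at offset 12: 0xEB = 11101011 → 3-byte char (#5). Advance 3.
Byte at offset 15: 0xE1 = 11100001 → 3-byte char (#6). Advance 3.
Byte at offset 18: 0xE5 = 11100101 → 3-byte char (#7). Advance 3.
Byte at offset 21: 0xF2 = 11110010 → 4-byte char (#8). Advance 4.
Byte at offset 25: 0xE1 = 11100001 → 3-byte char (#9). Advance 3.
Byte at offset 28: 0xEE = 11101110 → 3-byte char (#10). Advance 3.
Reached end at offset 31 after 10 code points.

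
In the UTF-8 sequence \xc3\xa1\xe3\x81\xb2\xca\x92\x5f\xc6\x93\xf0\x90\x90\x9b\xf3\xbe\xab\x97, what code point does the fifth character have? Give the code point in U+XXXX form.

Offset 0: leading byte 0xC3 = 11000011 → 2-byte char #1 = C3 A1.
Offset 2: leading byte 0xE3 = 11100011 → 3-byte char #2 = E3 81 B2.
Offset 5: leading byte 0xCA = 11001010 → 2-byte char #3 = CA 92.
Offset 7: leading byte 0x5F = 01011111 → 1-byte char #4 = 5F.
Offset 8: leading byte 0xC6 = 11000110 → 2-byte char #5 = C6 93.
Leading byte 0xC6 = 11000110 matches 110xxxxx → 2-byte sequence.
Byte 1: 0xC6 = 11000110, payload 00110 (5 bits).
Byte 2: 0x93 = 10010011 (10xxxxxx ✓), payload 010011.
Concatenate: 00110010011 = 0x193 (11 bits → U+0193).

U+0193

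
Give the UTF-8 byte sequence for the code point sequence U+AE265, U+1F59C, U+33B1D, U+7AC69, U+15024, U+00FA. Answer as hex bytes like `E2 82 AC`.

F2 AE 89 A5 F0 9F 96 9C F0 B3 AC 9D F1 BA B1 A9 F0 95 80 A4 C3 BA

U+AE265: 4-byte form → F2 AE 89 A5.
U+1F59C: 4-byte form → F0 9F 96 9C.
U+33B1D: 4-byte form → F0 B3 AC 9D.
U+7AC69: 4-byte form → F1 BA B1 A9.
U+15024: 4-byte form → F0 95 80 A4.
U+00FA: 2-byte form → C3 BA.
Concatenated (22 bytes): F2 AE 89 A5 F0 9F 96 9C F0 B3 AC 9D F1 BA B1 A9 F0 95 80 A4 C3 BA.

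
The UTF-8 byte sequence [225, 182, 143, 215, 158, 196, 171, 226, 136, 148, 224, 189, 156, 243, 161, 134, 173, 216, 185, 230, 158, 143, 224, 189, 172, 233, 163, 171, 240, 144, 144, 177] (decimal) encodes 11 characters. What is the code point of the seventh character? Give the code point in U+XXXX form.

Offset 0: leading byte 0xE1 = 11100001 → 3-byte char #1 = E1 B6 8F.
Offset 3: leading byte 0xD7 = 11010111 → 2-byte char #2 = D7 9E.
Offset 5: leading byte 0xC4 = 11000100 → 2-byte char #3 = C4 AB.
Offset 7: leading byte 0xE2 = 11100010 → 3-byte char #4 = E2 88 94.
Offset 10: leading byte 0xE0 = 11100000 → 3-byte char #5 = E0 BD 9C.
Offset 13: leading byte 0xF3 = 11110011 → 4-byte char #6 = F3 A1 86 AD.
Offset 17: leading byte 0xD8 = 11011000 → 2-byte char #7 = D8 B9.
Leading byte 0xD8 = 11011000 matches 110xxxxx → 2-byte sequence.
Byte 1: 0xD8 = 11011000, payload 11000 (5 bits).
Byte 2: 0xB9 = 10111001 (10xxxxxx ✓), payload 111001.
Concatenate: 11000111001 = 0x639 (11 bits → U+0639).

U+0639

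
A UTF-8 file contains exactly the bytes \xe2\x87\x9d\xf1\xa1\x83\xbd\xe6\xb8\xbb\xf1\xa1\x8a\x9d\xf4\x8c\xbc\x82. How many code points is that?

5

Byte at offset 0: 0xE2 = 11100010 → 3-byte char (#1). Advance 3.
Byte at offset 3: 0xF1 = 11110001 → 4-byte char (#2). Advance 4.
Byte at offset 7: 0xE6 = 11100110 → 3-byte char (#3). Advance 3.
Byte at offset 10: 0xF1 = 11110001 → 4-byte char (#4). Advance 4.
Byte at offset 14: 0xF4 = 11110100 → 4-byte char (#5). Advance 4.
Reached end at offset 18 after 5 code points.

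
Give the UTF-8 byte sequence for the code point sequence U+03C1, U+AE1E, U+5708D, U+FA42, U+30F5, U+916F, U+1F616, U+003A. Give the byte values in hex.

CF 81 EA B8 9E F1 97 82 8D EF A9 82 E3 83 B5 E9 85 AF F0 9F 98 96 3A

U+03C1: 2-byte form → CF 81.
U+AE1E: 3-byte form → EA B8 9E.
U+5708D: 4-byte form → F1 97 82 8D.
U+FA42: 3-byte form → EF A9 82.
U+30F5: 3-byte form → E3 83 B5.
U+916F: 3-byte form → E9 85 AF.
U+1F616: 4-byte form → F0 9F 98 96.
U+003A: 1-byte form → 3A.
Concatenated (23 bytes): CF 81 EA B8 9E F1 97 82 8D EF A9 82 E3 83 B5 E9 85 AF F0 9F 98 96 3A.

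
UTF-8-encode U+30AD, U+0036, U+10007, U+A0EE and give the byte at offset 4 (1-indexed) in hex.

1-indexed offset 4 is 0-indexed offset 3.
U+30AD → 3-byte form E3 82 AD at offsets 0–2.
U+0036 → 1-byte form 36 at offsets 3–3.
Offset 3 falls in char 2's range; it's byte 1 of 36 = 0x36.

0x36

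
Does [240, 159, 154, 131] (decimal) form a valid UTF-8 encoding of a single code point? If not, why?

Leading byte 0xF0 = 11110000 → 4-byte form.
Continuation bytes 0x9F=10011111, 0x9A=10011010, 0x83=10000011 all match 10xxxxxx.
Decoded value 0x1F683 is ≥ 0x10000 (shortest form) and not a surrogate.

valid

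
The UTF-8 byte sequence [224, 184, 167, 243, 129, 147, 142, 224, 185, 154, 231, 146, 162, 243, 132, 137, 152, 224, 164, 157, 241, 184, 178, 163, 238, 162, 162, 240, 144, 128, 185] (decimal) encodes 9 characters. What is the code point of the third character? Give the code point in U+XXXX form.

Offset 0: leading byte 0xE0 = 11100000 → 3-byte char #1 = E0 B8 A7.
Offset 3: leading byte 0xF3 = 11110011 → 4-byte char #2 = F3 81 93 8E.
Offset 7: leading byte 0xE0 = 11100000 → 3-byte char #3 = E0 B9 9A.
Leading byte 0xE0 = 11100000 matches 1110xxxx → 3-byte sequence.
Byte 1: 0xE0 = 11100000, payload 0000 (4 bits).
Byte 2: 0xB9 = 10111001 (10xxxxxx ✓), payload 111001.
Byte 3: 0x9A = 10011010 (10xxxxxx ✓), payload 011010.
Concatenate: 0000111001011010 = 0xE5A (16 bits → U+0E5A).

U+0E5A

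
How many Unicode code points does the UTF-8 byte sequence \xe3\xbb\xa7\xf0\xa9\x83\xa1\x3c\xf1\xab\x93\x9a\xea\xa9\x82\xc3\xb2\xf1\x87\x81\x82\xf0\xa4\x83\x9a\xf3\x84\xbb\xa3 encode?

9

Byte at offset 0: 0xE3 = 11100011 → 3-byte char (#1). Advance 3.
Byte at offset 3: 0xF0 = 11110000 → 4-byte char (#2). Advance 4.
Byte at offset 7: 0x3C = 00111100 → 1-byte char (#3). Advance 1.
Byte at offset 8: 0xF1 = 11110001 → 4-byte char (#4). Advance 4.
Byte at offset 12: 0xEA = 11101010 → 3-byte char (#5). Advance 3.
Byte at offset 15: 0xC3 = 11000011 → 2-byte char (#6). Advance 2.
Byte at offset 17: 0xF1 = 11110001 → 4-byte char (#7). Advance 4.
Byte at offset 21: 0xF0 = 11110000 → 4-byte char (#8). Advance 4.
Byte at offset 25: 0xF3 = 11110011 → 4-byte char (#9). Advance 4.
Reached end at offset 29 after 9 code points.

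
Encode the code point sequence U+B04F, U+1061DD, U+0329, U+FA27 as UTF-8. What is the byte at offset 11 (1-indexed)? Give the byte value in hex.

1-indexed offset 11 is 0-indexed offset 10.
U+B04F → 3-byte form EB 81 8F at offsets 0–2.
U+1061DD → 4-byte form F4 86 87 9D at offsets 3–6.
U+0329 → 2-byte form CC A9 at offsets 7–8.
U+FA27 → 3-byte form EF A8 A7 at offsets 9–11.
Offset 10 falls in char 4's range; it's byte 2 of EF A8 A7 = 0xA8.

0xA8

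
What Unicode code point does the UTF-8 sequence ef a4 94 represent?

U+F914

Leading byte 0xEF = 11101111 matches 1110xxxx → 3-byte sequence.
Byte 1: 0xEF = 11101111, payload 1111 (4 bits).
Byte 2: 0xA4 = 10100100 (10xxxxxx ✓), payload 100100.
Byte 3: 0x94 = 10010100 (10xxxxxx ✓), payload 010100.
Concatenate: 1111100100010100 = 0xF914 (16 bits → U+F914).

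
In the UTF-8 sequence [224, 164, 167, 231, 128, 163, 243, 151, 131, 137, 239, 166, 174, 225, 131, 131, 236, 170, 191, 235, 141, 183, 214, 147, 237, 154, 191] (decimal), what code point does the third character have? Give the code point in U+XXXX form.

U+D70C9

Offset 0: leading byte 0xE0 = 11100000 → 3-byte char #1 = E0 A4 A7.
Offset 3: leading byte 0xE7 = 11100111 → 3-byte char #2 = E7 80 A3.
Offset 6: leading byte 0xF3 = 11110011 → 4-byte char #3 = F3 97 83 89.
Leading byte 0xF3 = 11110011 matches 11110xxx → 4-byte sequence.
Byte 1: 0xF3 = 11110011, payload 011 (3 bits).
Byte 2: 0x97 = 10010111 (10xxxxxx ✓), payload 010111.
Byte 3: 0x83 = 10000011 (10xxxxxx ✓), payload 000011.
Byte 4: 0x89 = 10001001 (10xxxxxx ✓), payload 001001.
Concatenate: 011010111000011001001 = 0xD70C9 (21 bits → U+D70C9).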